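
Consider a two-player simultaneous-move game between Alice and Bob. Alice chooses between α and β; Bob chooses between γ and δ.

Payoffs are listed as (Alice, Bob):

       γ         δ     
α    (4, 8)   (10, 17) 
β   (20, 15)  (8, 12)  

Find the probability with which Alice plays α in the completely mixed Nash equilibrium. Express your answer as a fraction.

1/4

Let x be the probability that Alice plays α. In a completely mixed equilibrium, Bob must be indifferent between γ and δ.
Bob's expected payoff from γ is 8x + 15(1−x); from δ it is 17x + 12(1−x).
Setting these equal: −7x + 15 = 5x + 12, so x = 1/4.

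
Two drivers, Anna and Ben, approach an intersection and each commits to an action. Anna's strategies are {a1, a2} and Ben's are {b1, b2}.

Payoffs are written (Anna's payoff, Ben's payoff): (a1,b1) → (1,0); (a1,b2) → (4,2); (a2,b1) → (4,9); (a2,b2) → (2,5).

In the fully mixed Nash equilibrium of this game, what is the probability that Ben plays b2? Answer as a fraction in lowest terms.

Let y be the probability that Ben plays b1. In a completely mixed equilibrium, Anna must be indifferent between a1 and a2.
Anna's expected payoff from a1 is y + 4(1−y); from a2 it is 4y + 2(1−y).
Setting these equal: −3y + 4 = 2y + 2, so y = 2/5.
Therefore Ben plays b2 with probability 1 − 2/5 = 3/5.

3/5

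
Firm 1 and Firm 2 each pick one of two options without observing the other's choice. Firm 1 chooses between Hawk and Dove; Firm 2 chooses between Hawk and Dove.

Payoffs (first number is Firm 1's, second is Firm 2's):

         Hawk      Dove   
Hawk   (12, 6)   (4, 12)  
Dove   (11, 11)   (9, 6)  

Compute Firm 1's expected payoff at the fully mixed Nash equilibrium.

32/3

First find q, the probability Firm 2 plays Hawk, from Firm 1's indifference between Hawk and Dove: 12q + 4(1−q) = 11q + 9(1−q), giving q = 5/6.
Since Firm 1 is indifferent in equilibrium, Firm 1's expected payoff equals the payoff from either row against (5/6, 1/6). Using Hawk: 12(5/6) + 4(1/6) = 32/3.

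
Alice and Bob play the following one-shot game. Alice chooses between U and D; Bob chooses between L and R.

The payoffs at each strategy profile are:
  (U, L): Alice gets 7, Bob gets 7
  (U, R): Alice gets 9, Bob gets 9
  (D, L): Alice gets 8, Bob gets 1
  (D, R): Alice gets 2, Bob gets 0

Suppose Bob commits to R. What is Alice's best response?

Against R, Alice earns 9 from U and 2 from D.
So U is the best response.

U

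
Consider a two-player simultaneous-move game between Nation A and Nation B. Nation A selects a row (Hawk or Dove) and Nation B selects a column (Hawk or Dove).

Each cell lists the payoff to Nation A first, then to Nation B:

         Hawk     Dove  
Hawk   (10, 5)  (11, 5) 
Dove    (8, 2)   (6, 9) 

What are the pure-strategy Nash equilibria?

(Hawk, Hawk) and (Hawk, Dove)

(Hawk, Hawk): Nation A gets 10 ≥ 8 from Dove, and Nation B gets 5 ≥ 5 from Dove — Nash equilibrium.
(Hawk, Dove): Nation A gets 11 ≥ 6 from Dove, and Nation B gets 5 ≥ 5 from Hawk — Nash equilibrium.
(Dove, Hawk): Nation A prefers Hawk (10 > 8); Nation B prefers Dove (9 > 2) — not an equilibrium.
(Dove, Dove): Nation A prefers Hawk (11 > 6) — not an equilibrium.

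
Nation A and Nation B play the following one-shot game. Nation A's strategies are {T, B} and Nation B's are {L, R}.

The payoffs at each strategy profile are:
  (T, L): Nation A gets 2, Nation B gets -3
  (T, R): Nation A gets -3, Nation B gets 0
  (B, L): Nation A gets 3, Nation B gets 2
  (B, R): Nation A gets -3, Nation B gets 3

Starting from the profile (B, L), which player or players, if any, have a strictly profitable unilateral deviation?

Nation A at (B, L) earns 3; deviating to T yields 2 — not better.
Nation B earns 2; deviating to R yields 3 — a strict improvement.
Only Nation B has a strictly profitable deviation.

Nation B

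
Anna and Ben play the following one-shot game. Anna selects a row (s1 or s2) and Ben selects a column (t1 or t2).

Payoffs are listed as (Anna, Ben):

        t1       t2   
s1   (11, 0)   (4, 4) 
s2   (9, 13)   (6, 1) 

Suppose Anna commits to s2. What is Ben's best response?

t1

Against s2, Ben earns 13 from t1 and 1 from t2.
So t1 is the best response.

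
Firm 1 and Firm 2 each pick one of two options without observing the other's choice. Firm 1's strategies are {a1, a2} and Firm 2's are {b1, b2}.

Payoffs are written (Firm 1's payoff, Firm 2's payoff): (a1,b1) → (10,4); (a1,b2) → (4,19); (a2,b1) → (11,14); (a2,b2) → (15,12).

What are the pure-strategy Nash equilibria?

(a2, b1)

(a1, b1): Firm 1 prefers a2 (11 > 10); Firm 2 prefers b2 (19 > 4) — not an equilibrium.
(a1, b2): Firm 1 prefers a2 (15 > 4) — not an equilibrium.
(a2, b1): Firm 1 gets 11 ≥ 10 from a1, and Firm 2 gets 14 ≥ 12 from b2 — Nash equilibrium.
(a2, b2): Firm 2 prefers b1 (14 > 12) — not an equilibrium.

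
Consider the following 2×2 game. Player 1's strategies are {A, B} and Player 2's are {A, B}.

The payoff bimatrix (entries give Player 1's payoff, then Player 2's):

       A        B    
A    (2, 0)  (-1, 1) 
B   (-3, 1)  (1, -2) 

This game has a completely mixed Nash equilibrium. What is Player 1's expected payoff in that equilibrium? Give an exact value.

-1/7

First find y, the probability Player 2 plays A, from Player 1's indifference between A and B: 2y − (1−y) = −3y + (1−y), giving y = 2/7.
Since Player 1 is indifferent in equilibrium, Player 1's expected payoff equals the payoff from either row against (2/7, 5/7). Using A: 2(2/7) − (5/7) = -1/7.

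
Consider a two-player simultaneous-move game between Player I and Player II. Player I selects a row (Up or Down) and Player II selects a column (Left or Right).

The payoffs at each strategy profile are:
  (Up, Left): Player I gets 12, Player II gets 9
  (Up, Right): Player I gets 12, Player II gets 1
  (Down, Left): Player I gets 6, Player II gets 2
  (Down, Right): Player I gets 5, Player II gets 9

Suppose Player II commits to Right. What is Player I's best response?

Against Right, Player I earns 12 from Up and 5 from Down.
So Up is the best response.

Up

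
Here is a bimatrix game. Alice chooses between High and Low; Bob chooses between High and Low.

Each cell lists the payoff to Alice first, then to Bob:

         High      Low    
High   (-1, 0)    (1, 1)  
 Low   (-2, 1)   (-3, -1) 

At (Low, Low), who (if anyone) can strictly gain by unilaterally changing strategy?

Both

Alice at (Low, Low) earns -3; deviating to High yields 1 — a strict improvement.
Bob earns -1; deviating to High yields 1 — a strict improvement.
Both Alice and Bob have strictly profitable deviations.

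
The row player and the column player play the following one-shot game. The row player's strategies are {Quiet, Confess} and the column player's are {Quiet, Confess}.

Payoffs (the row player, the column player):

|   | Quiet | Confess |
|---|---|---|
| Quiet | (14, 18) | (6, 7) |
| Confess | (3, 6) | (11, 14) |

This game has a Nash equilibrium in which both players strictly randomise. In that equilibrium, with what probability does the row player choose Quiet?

8/19

Let r be the probability that the row player plays Quiet. In a completely mixed equilibrium, the column player must be indifferent between Quiet and Confess.
The column player's expected payoff from Quiet is 18r + 6(1−r); from Confess it is 7r + 14(1−r).
Setting these equal: 12r + 6 = −7r + 14, so r = 8/19.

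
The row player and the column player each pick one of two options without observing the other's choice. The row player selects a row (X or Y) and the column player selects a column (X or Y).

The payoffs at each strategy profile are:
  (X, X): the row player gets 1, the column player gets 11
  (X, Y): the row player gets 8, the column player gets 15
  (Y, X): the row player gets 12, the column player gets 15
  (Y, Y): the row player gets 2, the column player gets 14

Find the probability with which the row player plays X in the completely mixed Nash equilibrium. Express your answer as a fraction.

1/5

Let p be the probability that the row player plays X. In a completely mixed equilibrium, the column player must be indifferent between X and Y.
The column player's expected payoff from X is 11p + 15(1−p); from Y it is 15p + 14(1−p).
Setting these equal: −4p + 15 = p + 14, so p = 1/5.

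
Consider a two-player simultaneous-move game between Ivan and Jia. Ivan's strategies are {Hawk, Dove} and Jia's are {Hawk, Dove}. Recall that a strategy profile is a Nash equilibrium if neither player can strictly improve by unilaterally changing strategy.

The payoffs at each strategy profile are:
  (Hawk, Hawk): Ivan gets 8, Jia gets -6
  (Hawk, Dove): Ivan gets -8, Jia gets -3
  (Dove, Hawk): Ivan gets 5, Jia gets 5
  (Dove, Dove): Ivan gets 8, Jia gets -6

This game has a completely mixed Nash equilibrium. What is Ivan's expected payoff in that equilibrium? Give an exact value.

104/19

First find q, the probability Jia plays Hawk, from Ivan's indifference between Hawk and Dove: 8q − 8(1−q) = 5q + 8(1−q), giving q = 16/19.
Since Ivan is indifferent in equilibrium, Ivan's expected payoff equals the payoff from either row against (16/19, 3/19). Using Hawk: 8(16/19) − 8(3/19) = 104/19.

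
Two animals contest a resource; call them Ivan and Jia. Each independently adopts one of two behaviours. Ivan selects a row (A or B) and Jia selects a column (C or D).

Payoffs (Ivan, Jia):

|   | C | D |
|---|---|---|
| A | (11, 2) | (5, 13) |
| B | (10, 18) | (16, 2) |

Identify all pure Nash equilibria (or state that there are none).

(A, C): Jia prefers D (13 > 2) — not an equilibrium.
(A, D): Ivan prefers B (16 > 5) — not an equilibrium.
(B, C): Ivan prefers A (11 > 10) — not an equilibrium.
(B, D): Jia prefers C (18 > 2) — not an equilibrium.

none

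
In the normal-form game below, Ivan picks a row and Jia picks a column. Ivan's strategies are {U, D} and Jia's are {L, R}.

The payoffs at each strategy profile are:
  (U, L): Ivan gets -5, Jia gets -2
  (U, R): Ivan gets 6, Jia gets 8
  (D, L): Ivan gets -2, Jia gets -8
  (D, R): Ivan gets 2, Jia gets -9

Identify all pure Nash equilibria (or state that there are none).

(U, R) and (D, L)

(U, L): Ivan prefers D (-2 > -5); Jia prefers R (8 > -2) — not an equilibrium.
(U, R): Ivan gets 6 ≥ 2 from D, and Jia gets 8 ≥ -2 from L — Nash equilibrium.
(D, L): Ivan gets -2 ≥ -5 from U, and Jia gets -8 ≥ -9 from R — Nash equilibrium.
(D, R): Ivan prefers U (6 > 2); Jia prefers L (-8 > -9) — not an equilibrium.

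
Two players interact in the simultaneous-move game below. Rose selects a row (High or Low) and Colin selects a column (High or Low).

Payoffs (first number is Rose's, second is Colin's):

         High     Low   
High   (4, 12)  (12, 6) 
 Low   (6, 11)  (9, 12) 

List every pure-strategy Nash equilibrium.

none

(High, High): Rose prefers Low (6 > 4) — not an equilibrium.
(High, Low): Colin prefers High (12 > 6) — not an equilibrium.
(Low, High): Colin prefers Low (12 > 11) — not an equilibrium.
(Low, Low): Rose prefers High (12 > 9) — not an equilibrium.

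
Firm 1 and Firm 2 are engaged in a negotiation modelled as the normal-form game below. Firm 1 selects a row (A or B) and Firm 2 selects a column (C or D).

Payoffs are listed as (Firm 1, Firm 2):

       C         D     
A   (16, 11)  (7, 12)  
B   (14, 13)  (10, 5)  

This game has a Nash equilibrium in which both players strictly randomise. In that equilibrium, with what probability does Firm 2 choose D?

2/5

Let c be the probability that Firm 2 plays C. In a completely mixed equilibrium, Firm 1 must be indifferent between A and B.
Firm 1's expected payoff from A is 16c + 7(1−c); from B it is 14c + 10(1−c).
Setting these equal: 9c + 7 = 4c + 10, so c = 3/5.
Therefore Firm 2 plays D with probability 1 − 3/5 = 2/5.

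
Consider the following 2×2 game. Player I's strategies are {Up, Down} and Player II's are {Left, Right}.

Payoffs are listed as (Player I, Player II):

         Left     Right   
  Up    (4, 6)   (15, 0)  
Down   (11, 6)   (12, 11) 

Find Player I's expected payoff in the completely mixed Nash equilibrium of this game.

First find q, the probability Player II plays Left, from Player I's indifference between Up and Down: 4q + 15(1−q) = 11q + 12(1−q), giving q = 3/10.
Since Player I is indifferent in equilibrium, Player I's expected payoff equals the payoff from either row against (3/10, 7/10). Using Up: 4(3/10) + 15(7/10) = 117/10.

117/10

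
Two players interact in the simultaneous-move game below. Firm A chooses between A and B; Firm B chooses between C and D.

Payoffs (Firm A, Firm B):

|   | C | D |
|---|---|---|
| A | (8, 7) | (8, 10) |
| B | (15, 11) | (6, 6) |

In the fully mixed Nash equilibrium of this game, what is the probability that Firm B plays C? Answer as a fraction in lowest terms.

Let c be the probability that Firm B plays C. In a completely mixed equilibrium, Firm A must be indifferent between A and B.
Firm A's expected payoff from A is 8c + 8(1−c); from B it is 15c + 6(1−c).
Setting these equal: 8 = 9c + 6, so c = 2/9.

2/9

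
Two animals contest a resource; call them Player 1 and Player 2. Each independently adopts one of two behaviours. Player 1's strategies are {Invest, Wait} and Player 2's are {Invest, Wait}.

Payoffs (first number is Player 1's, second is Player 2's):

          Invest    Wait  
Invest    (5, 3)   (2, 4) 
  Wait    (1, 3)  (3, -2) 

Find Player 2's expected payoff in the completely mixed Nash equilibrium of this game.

First find p, the probability Player 1 plays Invest, from Player 2's indifference between Invest and Wait: 3p + 3(1−p) = 4p − 2(1−p), giving p = 5/6.
Since Player 2 is indifferent in equilibrium, Player 2's expected payoff equals the payoff from either column against (5/6, 1/6). Using Invest: 3(5/6) + 3(1/6) = 3.

3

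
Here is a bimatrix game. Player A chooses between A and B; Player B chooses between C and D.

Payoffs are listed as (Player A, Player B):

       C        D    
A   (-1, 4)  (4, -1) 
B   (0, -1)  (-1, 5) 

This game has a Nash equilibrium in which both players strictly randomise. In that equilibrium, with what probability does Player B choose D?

1/6

Let y be the probability that Player B plays C. In a completely mixed equilibrium, Player A must be indifferent between A and B.
Player A's expected payoff from A is −y + 4(1−y); from B it is −(1−y).
Setting these equal: −5y + 4 = y − 1, so y = 5/6.
Therefore Player B plays D with probability 1 − 5/6 = 1/6.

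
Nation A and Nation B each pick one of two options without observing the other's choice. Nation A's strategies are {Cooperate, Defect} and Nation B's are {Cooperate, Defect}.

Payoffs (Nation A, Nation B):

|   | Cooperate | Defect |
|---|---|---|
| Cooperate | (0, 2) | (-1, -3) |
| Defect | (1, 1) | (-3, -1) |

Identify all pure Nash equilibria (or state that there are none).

(Defect, Cooperate)

(Cooperate, Cooperate): Nation A prefers Defect (1 > 0) — not an equilibrium.
(Cooperate, Defect): Nation B prefers Cooperate (2 > -3) — not an equilibrium.
(Defect, Cooperate): Nation A gets 1 ≥ 0 from Cooperate, and Nation B gets 1 ≥ -1 from Defect — Nash equilibrium.
(Defect, Defect): Nation A prefers Cooperate (-1 > -3); Nation B prefers Cooperate (1 > -1) — not an equilibrium.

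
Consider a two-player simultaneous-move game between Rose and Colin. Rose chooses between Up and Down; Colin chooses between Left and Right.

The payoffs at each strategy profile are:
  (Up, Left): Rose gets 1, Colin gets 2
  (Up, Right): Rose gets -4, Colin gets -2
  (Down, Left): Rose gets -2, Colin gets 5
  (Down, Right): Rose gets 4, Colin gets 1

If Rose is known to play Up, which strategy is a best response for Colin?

Left

Against Up, Colin earns 2 from Left and -2 from Right.
So Left is the best response.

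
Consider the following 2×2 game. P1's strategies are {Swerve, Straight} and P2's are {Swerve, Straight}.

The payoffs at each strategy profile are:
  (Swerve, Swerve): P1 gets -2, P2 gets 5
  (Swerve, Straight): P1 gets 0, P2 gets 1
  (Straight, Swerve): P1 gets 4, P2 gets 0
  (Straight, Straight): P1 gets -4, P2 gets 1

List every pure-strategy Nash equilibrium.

none

(Swerve, Swerve): P1 prefers Straight (4 > -2) — not an equilibrium.
(Swerve, Straight): P2 prefers Swerve (5 > 1) — not an equilibrium.
(Straight, Swerve): P2 prefers Straight (1 > 0) — not an equilibrium.
(Straight, Straight): P1 prefers Swerve (0 > -4) — not an equilibrium.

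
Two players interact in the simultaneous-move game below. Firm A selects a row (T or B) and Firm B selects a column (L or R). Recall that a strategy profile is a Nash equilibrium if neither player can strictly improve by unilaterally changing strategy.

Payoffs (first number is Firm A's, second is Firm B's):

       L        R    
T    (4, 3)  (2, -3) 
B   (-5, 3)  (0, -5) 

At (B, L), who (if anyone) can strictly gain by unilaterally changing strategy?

Firm A

Firm A at (B, L) earns -5; deviating to T yields 4 — a strict improvement.
Firm B earns 3; deviating to R yields -5 — not better.
Only Firm A has a strictly profitable deviation.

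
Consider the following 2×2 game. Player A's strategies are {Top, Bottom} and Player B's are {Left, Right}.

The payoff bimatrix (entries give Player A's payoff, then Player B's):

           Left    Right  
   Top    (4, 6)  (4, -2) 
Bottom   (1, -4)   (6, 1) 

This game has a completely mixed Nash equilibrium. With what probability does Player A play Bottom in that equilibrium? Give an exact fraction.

Let x be the probability that Player A plays Top. In a completely mixed equilibrium, Player B must be indifferent between Left and Right.
Player B's expected payoff from Left is 6x − 4(1−x); from Right it is −2x + (1−x).
Setting these equal: 10x − 4 = −3x + 1, so x = 5/13.
Therefore Player A plays Bottom with probability 1 − 5/13 = 8/13.

8/13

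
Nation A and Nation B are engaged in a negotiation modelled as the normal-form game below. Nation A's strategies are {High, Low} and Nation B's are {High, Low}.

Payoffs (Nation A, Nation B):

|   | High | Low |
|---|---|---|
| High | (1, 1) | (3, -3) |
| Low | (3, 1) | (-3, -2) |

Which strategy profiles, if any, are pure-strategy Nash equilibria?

(High, High): Nation A prefers Low (3 > 1) — not an equilibrium.
(High, Low): Nation B prefers High (1 > -3) — not an equilibrium.
(Low, High): Nation A gets 3 ≥ 1 from High, and Nation B gets 1 ≥ -2 from Low — Nash equilibrium.
(Low, Low): Nation A prefers High (3 > -3); Nation B prefers High (1 > -2) — not an equilibrium.

(Low, High)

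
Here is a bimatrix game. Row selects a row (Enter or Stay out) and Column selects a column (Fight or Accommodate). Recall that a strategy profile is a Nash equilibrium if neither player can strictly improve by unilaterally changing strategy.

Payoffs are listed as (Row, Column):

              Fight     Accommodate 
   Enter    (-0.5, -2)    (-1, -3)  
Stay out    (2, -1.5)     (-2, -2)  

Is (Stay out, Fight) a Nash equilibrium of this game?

Yes

At (Stay out, Fight), Row earns 2; switching to Enter would give -0.5, so Row has no profitable deviation.
Column earns -1.5; switching to Accommodate would give -2, so Column has no profitable deviation.
Neither player can gain by a unilateral deviation, so this profile is a Nash equilibrium.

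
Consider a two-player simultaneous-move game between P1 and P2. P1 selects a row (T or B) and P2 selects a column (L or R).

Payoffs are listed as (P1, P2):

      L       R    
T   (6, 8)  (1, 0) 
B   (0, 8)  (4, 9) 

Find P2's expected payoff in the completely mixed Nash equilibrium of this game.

First find x, the probability P1 plays T, from P2's indifference between L and R: 8x + 8(1−x) = 9(1−x), giving x = 1/9.
Since P2 is indifferent in equilibrium, P2's expected payoff equals the payoff from either column against (1/9, 8/9). Using L: 8(1/9) + 8(8/9) = 8.

8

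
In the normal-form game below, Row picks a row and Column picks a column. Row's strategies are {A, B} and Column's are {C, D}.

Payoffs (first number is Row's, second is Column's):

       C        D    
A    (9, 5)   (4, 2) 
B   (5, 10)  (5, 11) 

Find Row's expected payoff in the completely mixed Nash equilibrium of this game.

First find q, the probability Column plays C, from Row's indifference between A and B: 9q + 4(1−q) = 5q + 5(1−q), giving q = 1/5.
Since Row is indifferent in equilibrium, Row's expected payoff equals the payoff from either row against (1/5, 4/5). Using A: 9(1/5) + 4(4/5) = 5.

5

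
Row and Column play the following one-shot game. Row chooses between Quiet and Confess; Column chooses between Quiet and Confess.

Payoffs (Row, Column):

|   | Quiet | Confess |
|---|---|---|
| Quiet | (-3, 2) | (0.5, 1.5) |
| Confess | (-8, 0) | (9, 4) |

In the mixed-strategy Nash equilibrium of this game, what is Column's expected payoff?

16/9

First find p, the probability Row plays Quiet, from Column's indifference between Quiet and Confess: 2p = 1.5p + 4(1−p), giving p = 8/9.
Since Column is indifferent in equilibrium, Column's expected payoff equals the payoff from either column against (8/9, 1/9). Using Quiet: 2(8/9) = 16/9.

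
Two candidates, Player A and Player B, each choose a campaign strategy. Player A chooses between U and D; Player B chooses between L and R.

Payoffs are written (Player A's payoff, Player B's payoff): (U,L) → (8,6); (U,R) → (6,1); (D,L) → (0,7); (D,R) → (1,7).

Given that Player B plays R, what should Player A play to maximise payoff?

U

Against R, Player A earns 6 from U and 1 from D.
So U is the best response.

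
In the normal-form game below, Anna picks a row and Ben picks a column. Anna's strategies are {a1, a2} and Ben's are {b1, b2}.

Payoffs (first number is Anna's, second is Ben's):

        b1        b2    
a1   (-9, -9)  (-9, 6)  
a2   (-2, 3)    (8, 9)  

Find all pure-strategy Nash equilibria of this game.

(a2, b2)

(a1, b1): Anna prefers a2 (-2 > -9); Ben prefers b2 (6 > -9) — not an equilibrium.
(a1, b2): Anna prefers a2 (8 > -9) — not an equilibrium.
(a2, b1): Ben prefers b2 (9 > 3) — not an equilibrium.
(a2, b2): Anna gets 8 ≥ -9 from a1, and Ben gets 9 ≥ 3 from b1 — Nash equilibrium.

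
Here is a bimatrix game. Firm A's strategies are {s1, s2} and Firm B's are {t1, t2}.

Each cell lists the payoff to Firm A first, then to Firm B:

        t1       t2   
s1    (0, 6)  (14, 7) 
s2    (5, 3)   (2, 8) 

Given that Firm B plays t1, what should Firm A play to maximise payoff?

Against t1, Firm A earns 0 from s1 and 5 from s2.
So s2 is the best response.

s2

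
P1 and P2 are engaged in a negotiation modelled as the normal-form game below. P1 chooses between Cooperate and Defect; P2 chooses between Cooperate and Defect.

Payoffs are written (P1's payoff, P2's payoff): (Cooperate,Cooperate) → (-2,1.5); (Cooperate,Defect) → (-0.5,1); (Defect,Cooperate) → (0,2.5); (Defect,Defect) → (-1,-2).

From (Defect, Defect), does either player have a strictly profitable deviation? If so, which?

Both

P1 at (Defect, Defect) earns -1; deviating to Cooperate yields -0.5 — a strict improvement.
P2 earns -2; deviating to Cooperate yields 2.5 — a strict improvement.
Both P1 and P2 have strictly profitable deviations.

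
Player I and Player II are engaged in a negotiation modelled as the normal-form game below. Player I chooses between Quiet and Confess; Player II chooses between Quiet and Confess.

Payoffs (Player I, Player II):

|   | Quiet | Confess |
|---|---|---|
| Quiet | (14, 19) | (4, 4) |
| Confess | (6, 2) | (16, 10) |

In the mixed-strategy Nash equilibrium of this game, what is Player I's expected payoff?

10

First find y, the probability Player II plays Quiet, from Player I's indifference between Quiet and Confess: 14y + 4(1−y) = 6y + 16(1−y), giving y = 3/5.
Since Player I is indifferent in equilibrium, Player I's expected payoff equals the payoff from either row against (3/5, 2/5). Using Quiet: 14(3/5) + 4(2/5) = 10.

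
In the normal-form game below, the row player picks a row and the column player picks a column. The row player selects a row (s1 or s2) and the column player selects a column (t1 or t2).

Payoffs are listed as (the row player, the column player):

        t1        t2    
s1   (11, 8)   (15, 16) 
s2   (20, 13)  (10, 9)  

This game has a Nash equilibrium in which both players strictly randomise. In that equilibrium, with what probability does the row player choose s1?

Let x be the probability that the row player plays s1. In a completely mixed equilibrium, the column player must be indifferent between t1 and t2.
The column player's expected payoff from t1 is 8x + 13(1−x); from t2 it is 16x + 9(1−x).
Setting these equal: −5x + 13 = 7x + 9, so x = 1/3.

1/3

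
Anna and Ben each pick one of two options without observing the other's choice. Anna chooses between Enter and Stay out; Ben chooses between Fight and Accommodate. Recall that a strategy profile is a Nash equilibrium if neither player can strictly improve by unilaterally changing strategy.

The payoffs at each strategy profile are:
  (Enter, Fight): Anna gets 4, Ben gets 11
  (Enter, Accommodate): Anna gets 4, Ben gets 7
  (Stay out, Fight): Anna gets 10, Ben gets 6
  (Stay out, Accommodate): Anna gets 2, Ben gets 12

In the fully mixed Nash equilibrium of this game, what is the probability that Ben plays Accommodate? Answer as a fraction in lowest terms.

3/4

Let c be the probability that Ben plays Fight. In a completely mixed equilibrium, Anna must be indifferent between Enter and Stay out.
Anna's expected payoff from Enter is 4c + 4(1−c); from Stay out it is 10c + 2(1−c).
Setting these equal: 4 = 8c + 2, so c = 1/4.
Therefore Ben plays Accommodate with probability 1 − 1/4 = 3/4.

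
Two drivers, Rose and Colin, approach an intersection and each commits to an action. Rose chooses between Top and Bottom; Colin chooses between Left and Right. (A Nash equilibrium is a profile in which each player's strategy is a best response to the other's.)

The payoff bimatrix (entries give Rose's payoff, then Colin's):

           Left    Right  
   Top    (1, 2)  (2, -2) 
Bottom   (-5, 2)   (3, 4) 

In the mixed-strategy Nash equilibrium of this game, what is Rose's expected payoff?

13/7

First find y, the probability Colin plays Left, from Rose's indifference between Top and Bottom: y + 2(1−y) = −5y + 3(1−y), giving y = 1/7.
Since Rose is indifferent in equilibrium, Rose's expected payoff equals the payoff from either row against (1/7, 6/7). Using Top: (1/7) + 2(6/7) = 13/7.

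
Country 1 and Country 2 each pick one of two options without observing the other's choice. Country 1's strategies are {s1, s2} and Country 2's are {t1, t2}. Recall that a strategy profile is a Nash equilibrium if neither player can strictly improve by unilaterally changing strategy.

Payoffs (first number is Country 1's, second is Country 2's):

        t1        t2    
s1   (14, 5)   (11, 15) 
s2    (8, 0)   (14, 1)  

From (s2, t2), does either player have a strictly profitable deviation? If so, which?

Country 1 at (s2, t2) earns 14; deviating to s1 yields 11 — not better.
Country 2 earns 1; deviating to t1 yields 0 — not better.
Neither player can strictly improve; the profile is a Nash equilibrium.

Neither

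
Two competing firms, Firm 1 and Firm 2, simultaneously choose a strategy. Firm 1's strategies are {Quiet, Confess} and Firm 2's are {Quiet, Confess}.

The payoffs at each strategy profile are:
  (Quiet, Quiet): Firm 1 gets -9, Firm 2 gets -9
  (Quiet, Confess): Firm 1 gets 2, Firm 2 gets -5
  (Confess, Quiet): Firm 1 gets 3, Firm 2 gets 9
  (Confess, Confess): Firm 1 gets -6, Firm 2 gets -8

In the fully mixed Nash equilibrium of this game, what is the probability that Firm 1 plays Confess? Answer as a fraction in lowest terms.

Let r be the probability that Firm 1 plays Quiet. In a completely mixed equilibrium, Firm 2 must be indifferent between Quiet and Confess.
Firm 2's expected payoff from Quiet is −9r + 9(1−r); from Confess it is −5r − 8(1−r).
Setting these equal: −18r + 9 = 3r − 8, so r = 17/21.
Therefore Firm 1 plays Confess with probability 1 − 17/21 = 4/21.

4/21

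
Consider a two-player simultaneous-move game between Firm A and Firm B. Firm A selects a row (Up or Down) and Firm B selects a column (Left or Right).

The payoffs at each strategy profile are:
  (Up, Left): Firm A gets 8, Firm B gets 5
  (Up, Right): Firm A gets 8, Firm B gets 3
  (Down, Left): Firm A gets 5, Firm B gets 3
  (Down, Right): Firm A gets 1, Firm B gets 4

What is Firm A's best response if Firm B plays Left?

Up

Against Left, Firm A earns 8 from Up and 5 from Down.
So Up is the best response.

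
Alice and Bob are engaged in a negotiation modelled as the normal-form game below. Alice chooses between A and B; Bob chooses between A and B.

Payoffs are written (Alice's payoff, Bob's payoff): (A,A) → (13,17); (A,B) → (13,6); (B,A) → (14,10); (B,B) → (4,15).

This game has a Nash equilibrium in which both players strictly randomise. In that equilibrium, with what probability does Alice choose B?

Let r be the probability that Alice plays A. In a completely mixed equilibrium, Bob must be indifferent between A and B.
Bob's expected payoff from A is 17r + 10(1−r); from B it is 6r + 15(1−r).
Setting these equal: 7r + 10 = −9r + 15, so r = 5/16.
Therefore Alice plays B with probability 1 − 5/16 = 11/16.

11/16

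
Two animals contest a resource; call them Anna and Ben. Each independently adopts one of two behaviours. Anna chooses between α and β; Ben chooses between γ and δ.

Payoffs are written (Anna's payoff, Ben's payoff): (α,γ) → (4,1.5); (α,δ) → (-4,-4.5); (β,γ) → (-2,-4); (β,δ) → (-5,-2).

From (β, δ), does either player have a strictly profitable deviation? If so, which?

Anna

Anna at (β, δ) earns -5; deviating to α yields -4 — a strict improvement.
Ben earns -2; deviating to γ yields -4 — not better.
Only Anna has a strictly profitable deviation.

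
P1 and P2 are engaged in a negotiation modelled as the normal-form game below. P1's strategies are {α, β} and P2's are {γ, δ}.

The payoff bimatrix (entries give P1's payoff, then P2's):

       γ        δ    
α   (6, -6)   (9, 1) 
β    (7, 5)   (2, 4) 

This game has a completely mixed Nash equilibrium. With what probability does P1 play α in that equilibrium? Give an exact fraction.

1/8

Let p be the probability that P1 plays α. In a completely mixed equilibrium, P2 must be indifferent between γ and δ.
P2's expected payoff from γ is −6p + 5(1−p); from δ it is p + 4(1−p).
Setting these equal: −11p + 5 = −3p + 4, so p = 1/8.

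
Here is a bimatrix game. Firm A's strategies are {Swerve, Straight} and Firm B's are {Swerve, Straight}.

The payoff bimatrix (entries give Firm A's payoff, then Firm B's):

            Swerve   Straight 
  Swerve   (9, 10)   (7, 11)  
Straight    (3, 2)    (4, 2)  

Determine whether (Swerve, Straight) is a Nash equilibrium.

Yes

At (Swerve, Straight), Firm A earns 7; switching to Straight would give 4, so Firm A has no profitable deviation.
Firm B earns 11; switching to Swerve would give 10, so Firm B has no profitable deviation.
Neither player can gain by a unilateral deviation, so this profile is a Nash equilibrium.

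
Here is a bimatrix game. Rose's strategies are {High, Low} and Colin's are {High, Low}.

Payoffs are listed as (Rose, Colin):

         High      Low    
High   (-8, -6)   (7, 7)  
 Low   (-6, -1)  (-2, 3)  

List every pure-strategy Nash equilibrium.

(High, High): Rose prefers Low (-6 > -8); Colin prefers Low (7 > -6) — not an equilibrium.
(High, Low): Rose gets 7 ≥ -2 from Low, and Colin gets 7 ≥ -6 from High — Nash equilibrium.
(Low, High): Colin prefers Low (3 > -1) — not an equilibrium.
(Low, Low): Rose prefers High (7 > -2) — not an equilibrium.

(High, Low)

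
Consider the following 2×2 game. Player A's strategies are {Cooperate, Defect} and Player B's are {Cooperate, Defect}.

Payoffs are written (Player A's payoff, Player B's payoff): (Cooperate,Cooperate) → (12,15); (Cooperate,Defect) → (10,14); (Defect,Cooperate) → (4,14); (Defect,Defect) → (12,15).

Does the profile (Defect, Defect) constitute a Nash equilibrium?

Yes

At (Defect, Defect), Player A earns 12; switching to Cooperate would give 10, so Player A has no profitable deviation.
Player B earns 15; switching to Cooperate would give 14, so Player B has no profitable deviation.
Neither player can gain by a unilateral deviation, so this profile is a Nash equilibrium.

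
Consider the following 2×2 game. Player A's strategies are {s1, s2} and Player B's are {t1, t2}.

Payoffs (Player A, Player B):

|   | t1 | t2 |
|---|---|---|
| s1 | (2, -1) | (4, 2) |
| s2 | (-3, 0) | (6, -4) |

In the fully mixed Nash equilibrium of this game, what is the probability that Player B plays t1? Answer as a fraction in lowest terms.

Let c be the probability that Player B plays t1. In a completely mixed equilibrium, Player A must be indifferent between s1 and s2.
Player A's expected payoff from s1 is 2c + 4(1−c); from s2 it is −3c + 6(1−c).
Setting these equal: −2c + 4 = −9c + 6, so c = 2/7.

2/7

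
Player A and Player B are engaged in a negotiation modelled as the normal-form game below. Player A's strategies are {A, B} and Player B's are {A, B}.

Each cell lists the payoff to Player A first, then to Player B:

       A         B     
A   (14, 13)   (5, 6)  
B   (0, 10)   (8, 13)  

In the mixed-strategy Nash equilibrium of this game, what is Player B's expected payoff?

First find p, the probability Player A plays A, from Player B's indifference between A and B: 13p + 10(1−p) = 6p + 13(1−p), giving p = 3/10.
Since Player B is indifferent in equilibrium, Player B's expected payoff equals the payoff from either column against (3/10, 7/10). Using A: 13(3/10) + 10(7/10) = 109/10.

109/10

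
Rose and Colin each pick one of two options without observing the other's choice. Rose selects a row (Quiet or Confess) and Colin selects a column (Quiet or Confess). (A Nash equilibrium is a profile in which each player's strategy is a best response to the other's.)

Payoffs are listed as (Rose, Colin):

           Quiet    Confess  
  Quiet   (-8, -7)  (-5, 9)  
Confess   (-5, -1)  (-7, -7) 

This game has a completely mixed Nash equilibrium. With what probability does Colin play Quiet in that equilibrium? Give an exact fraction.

Let y be the probability that Colin plays Quiet. In a completely mixed equilibrium, Rose must be indifferent between Quiet and Confess.
Rose's expected payoff from Quiet is −8y − 5(1−y); from Confess it is −5y − 7(1−y).
Setting these equal: −3y − 5 = 2y − 7, so y = 2/5.

2/5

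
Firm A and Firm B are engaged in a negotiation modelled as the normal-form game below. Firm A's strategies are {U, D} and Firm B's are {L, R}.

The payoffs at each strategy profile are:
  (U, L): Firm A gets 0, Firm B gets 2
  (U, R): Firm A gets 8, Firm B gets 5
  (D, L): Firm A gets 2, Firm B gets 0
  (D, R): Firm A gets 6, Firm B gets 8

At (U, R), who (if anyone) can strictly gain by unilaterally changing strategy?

Firm A at (U, R) earns 8; deviating to D yields 6 — not better.
Firm B earns 5; deviating to L yields 2 — not better.
Neither player can strictly improve; the profile is a Nash equilibrium.

Neither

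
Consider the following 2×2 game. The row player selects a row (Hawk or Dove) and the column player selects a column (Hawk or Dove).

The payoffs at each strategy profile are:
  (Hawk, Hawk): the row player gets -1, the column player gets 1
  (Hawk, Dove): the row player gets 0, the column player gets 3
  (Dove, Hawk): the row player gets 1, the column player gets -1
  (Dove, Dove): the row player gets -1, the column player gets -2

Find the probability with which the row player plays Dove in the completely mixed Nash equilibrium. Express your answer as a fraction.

2/3

Let p be the probability that the row player plays Hawk. In a completely mixed equilibrium, the column player must be indifferent between Hawk and Dove.
The column player's expected payoff from Hawk is p − (1−p); from Dove it is 3p − 2(1−p).
Setting these equal: 2p − 1 = 5p − 2, so p = 1/3.
Therefore the row player plays Dove with probability 1 − 1/3 = 2/3.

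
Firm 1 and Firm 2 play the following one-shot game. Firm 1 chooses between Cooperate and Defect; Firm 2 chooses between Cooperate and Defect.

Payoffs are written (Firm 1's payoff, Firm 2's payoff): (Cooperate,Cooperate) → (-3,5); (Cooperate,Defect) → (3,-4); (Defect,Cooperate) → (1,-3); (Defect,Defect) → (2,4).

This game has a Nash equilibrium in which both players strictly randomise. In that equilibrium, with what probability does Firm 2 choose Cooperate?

Let y be the probability that Firm 2 plays Cooperate. In a completely mixed equilibrium, Firm 1 must be indifferent between Cooperate and Defect.
Firm 1's expected payoff from Cooperate is −3y + 3(1−y); from Defect it is y + 2(1−y).
Setting these equal: −6y + 3 = −y + 2, so y = 1/5.

1/5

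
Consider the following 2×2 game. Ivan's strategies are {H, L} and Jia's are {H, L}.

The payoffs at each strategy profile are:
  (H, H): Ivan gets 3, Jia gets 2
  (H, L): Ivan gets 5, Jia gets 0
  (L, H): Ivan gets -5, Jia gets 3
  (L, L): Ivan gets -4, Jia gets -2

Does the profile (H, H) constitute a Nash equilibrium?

Yes

At (H, H), Ivan earns 3; switching to L would give -5, so Ivan has no profitable deviation.
Jia earns 2; switching to L would give 0, so Jia has no profitable deviation.
Neither player can gain by a unilateral deviation, so this profile is a Nash equilibrium.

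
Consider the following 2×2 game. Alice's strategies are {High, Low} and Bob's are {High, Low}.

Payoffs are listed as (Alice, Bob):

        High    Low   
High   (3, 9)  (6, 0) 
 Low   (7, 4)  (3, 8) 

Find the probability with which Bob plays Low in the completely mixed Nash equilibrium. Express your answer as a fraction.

4/7

Let y be the probability that Bob plays High. In a completely mixed equilibrium, Alice must be indifferent between High and Low.
Alice's expected payoff from High is 3y + 6(1−y); from Low it is 7y + 3(1−y).
Setting these equal: −3y + 6 = 4y + 3, so y = 3/7.
Therefore Bob plays Low with probability 1 − 3/7 = 4/7.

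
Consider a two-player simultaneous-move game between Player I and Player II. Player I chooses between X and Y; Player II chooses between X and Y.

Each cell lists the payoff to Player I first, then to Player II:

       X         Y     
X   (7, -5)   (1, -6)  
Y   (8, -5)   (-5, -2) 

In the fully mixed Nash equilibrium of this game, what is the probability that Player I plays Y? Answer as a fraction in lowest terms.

1/4

Let r be the probability that Player I plays X. In a completely mixed equilibrium, Player II must be indifferent between X and Y.
Player II's expected payoff from X is −5r − 5(1−r); from Y it is −6r − 2(1−r).
Setting these equal: -5 = −4r − 2, so r = 3/4.
Therefore Player I plays Y with probability 1 − 3/4 = 1/4.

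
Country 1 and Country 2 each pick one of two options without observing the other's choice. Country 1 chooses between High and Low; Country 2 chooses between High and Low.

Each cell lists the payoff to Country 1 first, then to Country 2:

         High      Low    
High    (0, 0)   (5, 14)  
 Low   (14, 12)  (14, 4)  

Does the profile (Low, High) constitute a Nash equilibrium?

Yes

At (Low, High), Country 1 earns 14; switching to High would give 0, so Country 1 has no profitable deviation.
Country 2 earns 12; switching to Low would give 4, so Country 2 has no profitable deviation.
Neither player can gain by a unilateral deviation, so this profile is a Nash equilibrium.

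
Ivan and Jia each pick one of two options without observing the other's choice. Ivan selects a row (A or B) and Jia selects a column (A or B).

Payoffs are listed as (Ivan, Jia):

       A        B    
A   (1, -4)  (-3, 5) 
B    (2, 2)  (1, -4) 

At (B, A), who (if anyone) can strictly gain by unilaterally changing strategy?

Ivan at (B, A) earns 2; deviating to A yields 1 — not better.
Jia earns 2; deviating to B yields -4 — not better.
Neither player can strictly improve; the profile is a Nash equilibrium.

Neither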